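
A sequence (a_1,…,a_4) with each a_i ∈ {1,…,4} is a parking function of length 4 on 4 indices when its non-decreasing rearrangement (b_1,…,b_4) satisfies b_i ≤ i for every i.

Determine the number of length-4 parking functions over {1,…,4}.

#PF = (4−4+1)·(4+1)^(4−1) = 1·125 = 125 (Pollak)
E.g. (3,2,1,4) → sorted (1,2,3,4): b_i ≤ i ∀i, a PF.

125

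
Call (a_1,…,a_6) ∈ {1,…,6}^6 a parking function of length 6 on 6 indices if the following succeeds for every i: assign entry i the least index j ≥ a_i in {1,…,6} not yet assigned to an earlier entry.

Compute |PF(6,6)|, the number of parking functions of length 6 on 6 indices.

|PF(6,6)| = (6+1−6)·(6+1)^{6−1} = 1·16807 = 16807 (Konheim–Weiss)
Example (3,1,2,4,2,4) → sorted (1,2,2,3,4,4): b_i ≤ i ∀i, a PF.

16807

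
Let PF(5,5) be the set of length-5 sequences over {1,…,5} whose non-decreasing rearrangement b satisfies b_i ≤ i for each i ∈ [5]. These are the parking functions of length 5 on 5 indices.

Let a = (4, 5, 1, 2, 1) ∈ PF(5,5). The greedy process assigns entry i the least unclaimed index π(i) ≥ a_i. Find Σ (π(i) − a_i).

2

Σπ = 15 ({1..5} each once); Σa = 4+5+1+2+1 = 13; disp = 15−13 = 2.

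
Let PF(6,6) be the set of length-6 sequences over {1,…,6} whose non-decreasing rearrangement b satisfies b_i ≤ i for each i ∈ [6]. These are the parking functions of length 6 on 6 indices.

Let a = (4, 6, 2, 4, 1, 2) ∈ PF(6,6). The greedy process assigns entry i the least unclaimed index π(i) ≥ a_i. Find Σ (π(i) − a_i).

2

Σπ = 6·7/2 = 21 (π permutes [6]); Σa = 4+6+2+4+1+2 = 19; disp = 21−19 = 2.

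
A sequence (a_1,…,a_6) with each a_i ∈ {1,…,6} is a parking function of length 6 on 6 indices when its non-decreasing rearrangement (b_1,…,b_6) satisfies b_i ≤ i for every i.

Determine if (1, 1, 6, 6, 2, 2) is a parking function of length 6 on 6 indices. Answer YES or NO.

NO

Order a: b = (1, 1, 2, 2, 6, 6).
  b_1=1 ≤ 1
  b_2=1 ≤ 2
  b_3=2 ≤ 3
  b_4=2 ≤ 4
  b_5=6 > 5
  fails at i=5 ⇒ NO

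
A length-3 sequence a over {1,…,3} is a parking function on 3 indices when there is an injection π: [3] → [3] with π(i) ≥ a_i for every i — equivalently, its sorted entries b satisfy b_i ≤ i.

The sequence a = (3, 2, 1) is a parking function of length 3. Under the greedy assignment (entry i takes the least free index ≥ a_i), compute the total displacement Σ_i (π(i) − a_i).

Σπ(i) = 1+…+3 = 6; Σa = 3+2+1 = 6; disp = 6−6 = 0.

0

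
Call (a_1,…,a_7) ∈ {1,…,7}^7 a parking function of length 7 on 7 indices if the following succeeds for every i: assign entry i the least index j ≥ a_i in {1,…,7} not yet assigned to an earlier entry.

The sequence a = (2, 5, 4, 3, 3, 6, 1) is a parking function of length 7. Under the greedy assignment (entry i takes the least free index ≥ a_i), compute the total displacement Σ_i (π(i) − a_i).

Σπ(i) = 1+…+7 = 28; Σa = 2+5+4+3+3+6+1 = 24; disp = 28−24 = 4.

4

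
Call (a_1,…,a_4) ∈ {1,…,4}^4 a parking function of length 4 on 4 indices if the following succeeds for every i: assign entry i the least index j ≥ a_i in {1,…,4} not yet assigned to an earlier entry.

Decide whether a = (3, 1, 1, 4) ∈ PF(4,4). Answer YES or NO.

Sorted: b = (1, 1, 3, 4).
  b_1=1 ≤ 1
  b_2=1 ≤ 2
  b_3=3 ≤ 3
  b_4=4 ≤ 4
All bounds hold ⇒ YES

YES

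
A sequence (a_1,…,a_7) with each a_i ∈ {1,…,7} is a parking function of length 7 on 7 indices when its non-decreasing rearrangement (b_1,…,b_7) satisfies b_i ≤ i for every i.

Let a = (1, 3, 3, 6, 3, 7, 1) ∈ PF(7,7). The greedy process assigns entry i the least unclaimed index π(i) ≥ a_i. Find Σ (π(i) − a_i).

Σπ(i) = 1+…+7 = 28; Σa = 1+3+3+6+3+7+1 = 24; disp = 28−24 = 4.

4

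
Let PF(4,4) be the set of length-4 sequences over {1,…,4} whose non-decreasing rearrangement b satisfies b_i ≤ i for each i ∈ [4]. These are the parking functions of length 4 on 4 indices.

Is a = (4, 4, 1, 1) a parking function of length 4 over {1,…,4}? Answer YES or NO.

Order a: b = (1, 1, 4, 4).
  b_1=1 ≤ 1
  b_2=1 ≤ 2
  b_3=4 > 3
  fails at i=3 ⇒ NO

NO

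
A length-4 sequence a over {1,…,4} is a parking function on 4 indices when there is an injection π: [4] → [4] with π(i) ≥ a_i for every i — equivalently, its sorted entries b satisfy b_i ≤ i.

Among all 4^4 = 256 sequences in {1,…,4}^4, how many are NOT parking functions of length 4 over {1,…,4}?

131

#PF = (4−4+1)·(4+1)^(4−1) = 1×125 = 125 (Konheim–Weiss)
Check (4,4,3,2) → sorted (2,3,4,4): b_1=2>1, not a PF.
So 256 − 125 = 131 fail.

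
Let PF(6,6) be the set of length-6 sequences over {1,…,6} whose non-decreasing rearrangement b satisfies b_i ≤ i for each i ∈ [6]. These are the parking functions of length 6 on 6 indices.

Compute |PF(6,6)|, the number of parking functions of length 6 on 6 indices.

16807

Count = 1·7^5 = 1·16807 = 16807 [KW]
One tuple (4,4,3,4,1,2) → sorted (1,2,3,4,4,4): b_i ≤ i ∀i, a PF.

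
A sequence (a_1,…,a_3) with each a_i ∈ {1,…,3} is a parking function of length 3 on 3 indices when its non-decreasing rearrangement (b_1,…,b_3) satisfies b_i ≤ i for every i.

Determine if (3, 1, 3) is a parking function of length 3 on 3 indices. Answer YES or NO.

NO

Order a: b = (1, 3, 3).
  b_1=1 ≤ 1
  b_2=3 > 2
  fails at i=2 ⇒ NO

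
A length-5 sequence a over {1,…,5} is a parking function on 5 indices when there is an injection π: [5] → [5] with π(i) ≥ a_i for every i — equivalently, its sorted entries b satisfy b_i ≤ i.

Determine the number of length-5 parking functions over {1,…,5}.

|PF(5,5)| = 1·6^4 = 1×1296 = 1296 (Konheim–Weiss)
Example (4,3,2,2,1) → sorted (1,2,2,3,4): b_i ≤ i ∀i, a PF.

1296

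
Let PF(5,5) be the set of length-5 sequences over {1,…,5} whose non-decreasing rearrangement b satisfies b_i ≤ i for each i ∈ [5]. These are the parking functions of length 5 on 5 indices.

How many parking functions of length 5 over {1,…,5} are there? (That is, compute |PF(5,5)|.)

Count = (6−5)·6^(5−1) = 1 · 1296 = 1296 [KW]
One tuple (4,5,2,3,1) → sorted (1,2,3,4,5): b_i ≤ i ∀i, a PF.

1296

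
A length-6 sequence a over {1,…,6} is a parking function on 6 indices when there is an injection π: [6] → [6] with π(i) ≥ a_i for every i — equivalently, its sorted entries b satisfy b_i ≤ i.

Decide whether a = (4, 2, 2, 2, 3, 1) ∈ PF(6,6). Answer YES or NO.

YES

Order a: b = (1, 2, 2, 2, 3, 4).
  b_1=1 ≤ 1
  b_2=2 ≤ 2
  b_3=2 ≤ 3
  b_4=2 ≤ 4
  b_5=3 ≤ 5
  b_6=4 ≤ 6
All bounds hold ⇒ YES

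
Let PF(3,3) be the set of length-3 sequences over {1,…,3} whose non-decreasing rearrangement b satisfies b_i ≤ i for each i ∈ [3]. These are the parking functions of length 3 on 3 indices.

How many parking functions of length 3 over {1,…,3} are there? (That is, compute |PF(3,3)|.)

16

|PF| = (3−3+1)·(3+1)^(3−1) = 1·16 = 16 (Konheim–Weiss)
Check (3,1,1) → sorted (1,1,3): b_i ≤ i ∀i, a PF.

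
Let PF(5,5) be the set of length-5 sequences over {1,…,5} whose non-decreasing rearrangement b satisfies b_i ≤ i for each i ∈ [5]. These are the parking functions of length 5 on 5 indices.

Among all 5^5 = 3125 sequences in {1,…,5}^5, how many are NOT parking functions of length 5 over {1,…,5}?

1829

#PF = (5−5+1)·(5+1)^(5−1) = 1×1296 = 1296 (Konheim–Weiss)
Check (4,3,3,2,4) → sorted (2,3,3,4,4): b_1=2>1, not a PF.
Total 3125; non-PF = 3125−1296 = 1829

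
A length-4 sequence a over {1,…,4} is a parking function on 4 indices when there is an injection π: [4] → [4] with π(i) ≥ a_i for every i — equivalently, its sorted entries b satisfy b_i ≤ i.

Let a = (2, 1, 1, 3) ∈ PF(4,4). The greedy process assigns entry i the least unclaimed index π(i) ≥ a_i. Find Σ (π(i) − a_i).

3

Σπ = 4·5/2 = 10 (π permutes [4]); Σa = 2+1+1+3 = 7; disp = 10−7 = 3.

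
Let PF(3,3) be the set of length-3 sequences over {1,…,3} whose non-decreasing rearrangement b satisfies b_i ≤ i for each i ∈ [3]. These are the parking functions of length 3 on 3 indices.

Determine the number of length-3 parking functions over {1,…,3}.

16

Count = (3−3+1)·(3+1)^(3−1) = 1 · 16 = 16 [KW]
E.g. (1,1,3) → sorted (1,1,3): b_i ≤ i ∀i, a PF.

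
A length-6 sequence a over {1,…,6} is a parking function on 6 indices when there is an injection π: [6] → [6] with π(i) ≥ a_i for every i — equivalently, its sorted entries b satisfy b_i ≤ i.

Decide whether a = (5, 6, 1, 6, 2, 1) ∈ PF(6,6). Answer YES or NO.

Rearranged: b = (1, 1, 2, 5, 6, 6).
  b_1=1 ≤ 1
  b_2=1 ≤ 2
  b_3=2 ≤ 3
  b_4=5 > 4
  fails at i=4 ⇒ NO

NO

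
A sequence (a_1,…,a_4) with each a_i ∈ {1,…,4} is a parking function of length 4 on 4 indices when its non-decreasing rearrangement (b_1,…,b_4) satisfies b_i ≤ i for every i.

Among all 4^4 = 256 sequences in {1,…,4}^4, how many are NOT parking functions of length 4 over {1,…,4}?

131

|PF| = (5−4)·5^(4−1) = 1·125 = 125 (Pollak)
Check (4,4,4,3) → sorted (3,4,4,4): b_1=3>1, not a PF.
Total 256; non-PF = 256−125 = 131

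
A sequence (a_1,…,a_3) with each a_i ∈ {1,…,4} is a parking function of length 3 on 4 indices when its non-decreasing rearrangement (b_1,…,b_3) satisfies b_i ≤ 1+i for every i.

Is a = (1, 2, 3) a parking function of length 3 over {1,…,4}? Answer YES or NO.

YES

Order a: b = (1, 2, 3).
  b_1=1 ≤ 2
  b_2=2 ≤ 3
  b_3=3 ≤ 4
All bounds hold ⇒ YES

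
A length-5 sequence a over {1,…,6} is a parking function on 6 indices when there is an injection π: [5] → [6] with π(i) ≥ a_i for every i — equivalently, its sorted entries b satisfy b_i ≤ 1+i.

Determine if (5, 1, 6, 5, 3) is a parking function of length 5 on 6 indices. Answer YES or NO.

NO

Sorted: b = (1, 3, 5, 5, 6).
  b_1=1 ≤ 2
  b_2=3 ≤ 3
  b_3=5 > 4
  fails at i=3 ⇒ NO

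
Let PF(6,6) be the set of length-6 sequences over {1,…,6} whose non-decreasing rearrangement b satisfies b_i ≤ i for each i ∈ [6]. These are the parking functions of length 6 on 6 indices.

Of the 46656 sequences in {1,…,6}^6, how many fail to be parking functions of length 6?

Count = (7−6)·7^(6−1) = 1×16807 = 16807 [KW]
Example (6,6,2,5,6,6) → sorted (2,5,6,6,6,6): b_1=2>1, not a PF.
So 46656 − 16807 = 29849 fail.

29849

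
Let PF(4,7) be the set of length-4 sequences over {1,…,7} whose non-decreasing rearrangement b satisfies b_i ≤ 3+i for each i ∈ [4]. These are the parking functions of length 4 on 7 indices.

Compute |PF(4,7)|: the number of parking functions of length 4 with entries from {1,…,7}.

2048

|PF(4,7)| = (7+1−4)·(7+1)^{4−1} = 4·512 = 2048 (Pollak)
One tuple (7,2,4,1) → sorted (1,2,4,7): b_i ≤ 3+i ∀i, a PF.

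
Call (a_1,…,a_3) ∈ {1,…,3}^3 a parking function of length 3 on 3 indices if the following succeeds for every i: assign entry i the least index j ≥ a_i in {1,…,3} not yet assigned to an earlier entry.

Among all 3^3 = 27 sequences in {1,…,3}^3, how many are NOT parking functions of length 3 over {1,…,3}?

11

#PF = (3+1−3)·(3+1)^{3−1} = 1×16 = 16 (Konheim–Weiss)
One tuple (1,3,3) → sorted (1,3,3): b_2=3>2, not a PF.
Total 27; non-PF = 27−16 = 11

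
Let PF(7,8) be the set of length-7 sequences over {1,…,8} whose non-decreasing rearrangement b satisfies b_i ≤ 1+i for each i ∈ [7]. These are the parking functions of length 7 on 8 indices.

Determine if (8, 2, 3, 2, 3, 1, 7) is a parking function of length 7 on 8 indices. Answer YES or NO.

YES

Sorted: b = (1, 2, 2, 3, 3, 7, 8).
  b_1=1 ≤ 2
  b_2=2 ≤ 3
  b_3=2 ≤ 4
  b_4=3 ≤ 5
  b_5=3 ≤ 6
  b_6=7 ≤ 7
  b_7=8 ≤ 8
All bounds hold ⇒ YES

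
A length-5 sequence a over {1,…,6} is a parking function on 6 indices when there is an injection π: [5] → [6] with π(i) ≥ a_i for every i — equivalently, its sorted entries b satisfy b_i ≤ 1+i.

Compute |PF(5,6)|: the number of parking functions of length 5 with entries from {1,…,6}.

#PF = (6+1−5)·(6+1)^{5−1} = 2 · 2401 = 4802 (Konheim–Weiss)
Example (1,2,5,5,4) → sorted (1,2,4,5,5): b_i ≤ 1+i ∀i, a PF.

4802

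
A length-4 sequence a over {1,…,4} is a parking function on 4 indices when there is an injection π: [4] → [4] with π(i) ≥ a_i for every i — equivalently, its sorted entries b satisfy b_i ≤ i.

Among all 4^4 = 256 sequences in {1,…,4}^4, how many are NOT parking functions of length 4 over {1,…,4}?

Count = (4−4+1)·(4+1)^(4−1) = 1×125 = 125 [KW]
One tuple (3,1,3,4) → sorted (1,3,3,4): b_2=3>2, not a PF.
4^4 − 125 = 256 − 125 = 131

131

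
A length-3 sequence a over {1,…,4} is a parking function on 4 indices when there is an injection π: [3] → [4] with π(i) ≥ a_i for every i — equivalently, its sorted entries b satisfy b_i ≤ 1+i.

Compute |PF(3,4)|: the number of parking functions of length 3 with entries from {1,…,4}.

50

|PF(3,4)| = (5−3)·5^(3−1) = 2·25 = 50
One tuple (1,3,2) → sorted (1,2,3): b_i ≤ 1+i ∀i, a PF.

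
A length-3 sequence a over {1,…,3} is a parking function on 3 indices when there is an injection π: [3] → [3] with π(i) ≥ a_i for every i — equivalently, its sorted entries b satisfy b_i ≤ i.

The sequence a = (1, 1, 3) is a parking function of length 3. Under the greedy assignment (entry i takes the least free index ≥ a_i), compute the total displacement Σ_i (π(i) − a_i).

1

Σπ = 3·4/2 = 6 (π permutes [3]); Σa = 1+1+3 = 5; disp = 6−5 = 1.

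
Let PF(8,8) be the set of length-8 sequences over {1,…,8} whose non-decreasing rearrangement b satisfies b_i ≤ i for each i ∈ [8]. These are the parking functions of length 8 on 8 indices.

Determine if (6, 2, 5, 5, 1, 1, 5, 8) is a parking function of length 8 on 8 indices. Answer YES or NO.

Sorted: b = (1, 1, 2, 5, 5, 5, 6, 8).
  b_1=1 ≤ 1
  b_2=1 ≤ 2
  b_3=2 ≤ 3
  b_4=5 > 4
  fails at i=4 ⇒ NO

NO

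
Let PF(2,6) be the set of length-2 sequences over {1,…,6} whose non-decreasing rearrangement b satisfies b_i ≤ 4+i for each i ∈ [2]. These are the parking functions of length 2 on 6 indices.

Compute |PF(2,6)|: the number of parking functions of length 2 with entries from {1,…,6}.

|PF| = (6−2+1)·(6+1)^(2−1) = 5×7 = 35
Check (5,2) → sorted (2,5): b_i ≤ 4+i ∀i, a PF.

35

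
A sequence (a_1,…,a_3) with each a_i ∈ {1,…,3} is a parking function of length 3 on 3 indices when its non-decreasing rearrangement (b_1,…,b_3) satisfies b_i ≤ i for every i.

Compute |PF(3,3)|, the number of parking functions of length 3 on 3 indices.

16

#PF = (3+1−3)·(3+1)^{3−1} = 1 · 16 = 16 (Pollak)
One tuple (2,1,1) → sorted (1,1,2): b_i ≤ i ∀i, a PF.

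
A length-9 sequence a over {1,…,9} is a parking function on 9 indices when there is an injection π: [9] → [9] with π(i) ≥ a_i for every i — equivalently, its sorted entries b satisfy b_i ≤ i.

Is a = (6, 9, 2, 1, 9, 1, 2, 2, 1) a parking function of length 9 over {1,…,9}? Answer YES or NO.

NO

Sorted: b = (1, 1, 1, 2, 2, 2, 6, 9, 9).
  b_1=1 ≤ 1
  b_2=1 ≤ 2
  b_3=1 ≤ 3
  b_4=2 ≤ 4
  b_5=2 ≤ 5
  b_6=2 ≤ 6
  b_7=6 ≤ 7
  b_8=9 > 8
  fails at i=8 ⇒ NO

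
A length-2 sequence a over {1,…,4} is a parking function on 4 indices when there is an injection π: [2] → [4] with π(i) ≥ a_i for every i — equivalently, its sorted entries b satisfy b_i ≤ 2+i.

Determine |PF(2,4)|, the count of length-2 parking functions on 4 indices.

15

Count = (5−2)·5^(2−1) = 3 · 5 = 15 (Pollak)
Check (1,3) → sorted (1,3): b_i ≤ 2+i ∀i, a PF.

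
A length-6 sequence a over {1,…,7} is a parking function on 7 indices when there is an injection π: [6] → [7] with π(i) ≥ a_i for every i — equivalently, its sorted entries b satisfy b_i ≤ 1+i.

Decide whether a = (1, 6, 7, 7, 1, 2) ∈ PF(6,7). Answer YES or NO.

Sorted: b = (1, 1, 2, 6, 7, 7).
  b_1=1 ≤ 2
  b_2=1 ≤ 3
  b_3=2 ≤ 4
  b_4=6 > 5
  fails at i=4 ⇒ NO

NO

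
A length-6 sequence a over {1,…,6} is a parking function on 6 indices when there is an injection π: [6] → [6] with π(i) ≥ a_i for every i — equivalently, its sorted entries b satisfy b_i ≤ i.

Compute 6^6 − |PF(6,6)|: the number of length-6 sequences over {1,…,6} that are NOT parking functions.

|PF(6,6)| = (7−6)·7^(6−1) = 1×16807 = 16807
Example (5,1,3,6,6,2) → sorted (1,2,3,5,6,6): b_4=5>4, not a PF.
Total 46656; non-PF = 46656−16807 = 29849

29849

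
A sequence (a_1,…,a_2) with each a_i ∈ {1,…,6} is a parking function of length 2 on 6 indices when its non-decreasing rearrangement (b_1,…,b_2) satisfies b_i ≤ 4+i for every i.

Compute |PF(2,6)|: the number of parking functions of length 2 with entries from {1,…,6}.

35

|PF(2,6)| = 5·7^1 = 5×7 = 35 [KW]
One tuple (1,3) → sorted (1,3): b_i ≤ 4+i ∀i, a PF.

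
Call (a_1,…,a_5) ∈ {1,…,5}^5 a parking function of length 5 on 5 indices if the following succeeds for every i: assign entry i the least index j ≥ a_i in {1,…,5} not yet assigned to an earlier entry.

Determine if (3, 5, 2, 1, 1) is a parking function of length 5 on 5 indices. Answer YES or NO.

YES

Order a: b = (1, 1, 2, 3, 5).
  b_1=1 ≤ 1
  b_2=1 ≤ 2
  b_3=2 ≤ 3
  b_4=3 ≤ 4
  b_5=5 ≤ 5
All bounds hold ⇒ YES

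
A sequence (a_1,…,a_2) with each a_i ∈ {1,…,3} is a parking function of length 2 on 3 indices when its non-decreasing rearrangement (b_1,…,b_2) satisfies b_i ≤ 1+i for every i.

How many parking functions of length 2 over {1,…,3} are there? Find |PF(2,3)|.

8

|PF| = (3+1−2)·(3+1)^{2−1} = 2 · 4 = 8
One tuple (2,3) → sorted (2,3): b_i ≤ 1+i ∀i, a PF.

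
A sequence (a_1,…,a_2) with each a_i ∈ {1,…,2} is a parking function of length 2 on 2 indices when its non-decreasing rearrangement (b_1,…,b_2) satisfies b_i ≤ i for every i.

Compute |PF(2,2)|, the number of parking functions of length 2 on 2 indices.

#PF = (2+1−2)·(2+1)^{2−1} = 1 · 3 = 3 (Konheim–Weiss)
Example (1,1) → sorted (1,1): b_i ≤ i ∀i, a PF.

3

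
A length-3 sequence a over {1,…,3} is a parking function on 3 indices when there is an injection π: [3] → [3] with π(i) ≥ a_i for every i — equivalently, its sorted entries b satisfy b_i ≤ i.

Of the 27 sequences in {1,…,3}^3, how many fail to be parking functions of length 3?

11

|PF(3,3)| = (4−3)·4^(3−1) = 1·16 = 16 (Konheim–Weiss)
One tuple (2,2,3) → sorted (2,2,3): b_1=2>1, not a PF.
3^3 − 16 = 27 − 16 = 11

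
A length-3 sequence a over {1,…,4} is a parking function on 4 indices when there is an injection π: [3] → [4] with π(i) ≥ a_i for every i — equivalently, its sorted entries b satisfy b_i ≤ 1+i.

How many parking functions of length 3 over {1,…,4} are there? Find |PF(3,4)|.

#PF = (5−3)·5^(3−1) = 2·25 = 50 (Konheim–Weiss)
Example (3,2,3) → sorted (2,3,3): b_i ≤ 1+i ∀i, a PF.

50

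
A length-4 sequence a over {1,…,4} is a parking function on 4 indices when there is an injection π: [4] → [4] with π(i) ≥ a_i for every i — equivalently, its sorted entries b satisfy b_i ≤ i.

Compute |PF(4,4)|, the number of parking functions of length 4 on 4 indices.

125

|PF| = (4−4+1)·(4+1)^(4−1) = 1 · 125 = 125 [KW]
E.g. (1,4,3,2) → sorted (1,2,3,4): b_i ≤ i ∀i, a PF.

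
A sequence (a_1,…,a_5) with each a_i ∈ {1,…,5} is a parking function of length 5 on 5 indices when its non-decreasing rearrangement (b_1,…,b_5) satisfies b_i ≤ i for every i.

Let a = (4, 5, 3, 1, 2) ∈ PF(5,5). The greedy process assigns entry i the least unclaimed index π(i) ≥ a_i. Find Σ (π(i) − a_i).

0

Σπ = 5·6/2 = 15 (π permutes [5]); Σa = 4+5+3+1+2 = 15; disp = 15−15 = 0.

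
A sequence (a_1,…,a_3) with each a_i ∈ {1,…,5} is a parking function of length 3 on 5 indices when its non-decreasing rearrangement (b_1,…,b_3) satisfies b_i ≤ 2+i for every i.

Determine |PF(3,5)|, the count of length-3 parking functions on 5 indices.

|PF(3,5)| = (5−3+1)·(5+1)^(3−1) = 3·36 = 108 [KW]
One tuple (3,2,4) → sorted (2,3,4): b_i ≤ 2+i ∀i, a PF.

108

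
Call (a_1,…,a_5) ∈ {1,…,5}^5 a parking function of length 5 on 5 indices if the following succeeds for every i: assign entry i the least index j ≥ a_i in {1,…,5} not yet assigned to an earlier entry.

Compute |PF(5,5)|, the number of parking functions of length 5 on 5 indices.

1296

Count = 1·6^4 = 1·1296 = 1296 (Konheim–Weiss)
One tuple (4,3,3,1,2) → sorted (1,2,3,3,4): b_i ≤ i ∀i, a PF.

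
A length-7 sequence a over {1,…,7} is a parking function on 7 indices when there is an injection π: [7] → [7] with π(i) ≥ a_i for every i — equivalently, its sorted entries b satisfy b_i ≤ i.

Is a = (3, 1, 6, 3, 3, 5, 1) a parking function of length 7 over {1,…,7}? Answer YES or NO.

YES

Rearranged: b = (1, 1, 3, 3, 3, 5, 6).
  b_1=1 ≤ 1
  b_2=1 ≤ 2
  b_3=3 ≤ 3
  b_4=3 ≤ 4
  b_5=3 ≤ 5
  b_6=5 ≤ 6
  b_7=6 ≤ 7
All bounds hold ⇒ YES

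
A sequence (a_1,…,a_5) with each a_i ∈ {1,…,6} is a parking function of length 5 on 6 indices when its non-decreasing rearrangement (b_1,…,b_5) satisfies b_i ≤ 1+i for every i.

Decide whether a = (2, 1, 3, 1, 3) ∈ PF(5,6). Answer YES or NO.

Rearranged: b = (1, 1, 2, 3, 3).
  b_1=1 ≤ 2
  b_2=1 ≤ 3
  b_3=2 ≤ 4
  b_4=3 ≤ 5
  b_5=3 ≤ 6
All bounds hold ⇒ YES

YES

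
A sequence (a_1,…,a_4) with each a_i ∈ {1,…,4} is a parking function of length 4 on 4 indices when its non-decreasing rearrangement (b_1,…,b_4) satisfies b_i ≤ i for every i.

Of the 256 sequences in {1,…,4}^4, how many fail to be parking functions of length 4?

131

Count = 1·5^3 = 1 · 125 = 125 (Konheim–Weiss)
One tuple (1,4,4,4) → sorted (1,4,4,4): b_2=4>2, not a PF.
Total 256; non-PF = 256−125 = 131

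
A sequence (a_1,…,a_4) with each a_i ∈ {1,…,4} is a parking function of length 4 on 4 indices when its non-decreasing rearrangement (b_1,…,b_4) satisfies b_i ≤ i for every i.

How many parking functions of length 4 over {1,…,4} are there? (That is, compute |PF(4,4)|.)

#PF = (4−4+1)·(4+1)^(4−1) = 1×125 = 125 [KW]
Check (1,3,2,1) → sorted (1,1,2,3): b_i ≤ i ∀i, a PF.

125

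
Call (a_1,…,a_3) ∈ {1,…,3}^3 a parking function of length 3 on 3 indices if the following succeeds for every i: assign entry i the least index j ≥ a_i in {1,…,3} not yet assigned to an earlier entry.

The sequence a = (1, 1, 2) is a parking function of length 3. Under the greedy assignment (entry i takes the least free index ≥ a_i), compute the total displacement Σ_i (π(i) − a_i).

2

Σπ = 6 ({1..3} each once); Σa = 1+1+2 = 4; disp = 6−4 = 2.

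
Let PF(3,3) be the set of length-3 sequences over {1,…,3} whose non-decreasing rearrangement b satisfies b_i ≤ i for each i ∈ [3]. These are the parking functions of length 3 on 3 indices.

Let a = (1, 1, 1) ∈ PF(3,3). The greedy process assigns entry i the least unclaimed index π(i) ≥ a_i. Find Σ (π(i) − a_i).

3

Σπ(i) = 1+…+3 = 6; Σa = 1+1+1 = 3; disp = 6−3 = 3.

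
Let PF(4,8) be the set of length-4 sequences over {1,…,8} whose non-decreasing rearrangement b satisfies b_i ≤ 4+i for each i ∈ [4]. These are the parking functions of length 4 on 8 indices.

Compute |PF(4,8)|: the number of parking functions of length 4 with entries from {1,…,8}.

3645

#PF = (8−4+1)·(8+1)^(4−1) = 5 · 729 = 3645 [KW]
Example (6,2,2,1) → sorted (1,2,2,6): b_i ≤ 4+i ∀i, a PF.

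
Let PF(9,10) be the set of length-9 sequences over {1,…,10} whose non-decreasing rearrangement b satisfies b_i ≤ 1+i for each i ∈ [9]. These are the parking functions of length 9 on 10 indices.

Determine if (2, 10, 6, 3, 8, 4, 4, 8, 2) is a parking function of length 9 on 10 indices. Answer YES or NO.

Order a: b = (2, 2, 3, 4, 4, 6, 8, 8, 10).
  b_1=2 ≤ 2
  b_2=2 ≤ 3
  b_3=3 ≤ 4
  b_4=4 ≤ 5
  b_5=4 ≤ 6
  b_6=6 ≤ 7
  b_7=8 ≤ 8
  b_8=8 ≤ 9
  b_9=10 ≤ 10
All bounds hold ⇒ YES

YES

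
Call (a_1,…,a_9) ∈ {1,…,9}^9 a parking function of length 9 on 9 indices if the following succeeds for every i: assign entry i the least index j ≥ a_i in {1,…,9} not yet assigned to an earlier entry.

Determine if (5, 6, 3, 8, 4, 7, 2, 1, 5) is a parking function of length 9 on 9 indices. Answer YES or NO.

Order a: b = (1, 2, 3, 4, 5, 5, 6, 7, 8).
  b_1=1 ≤ 1
  b_2=2 ≤ 2
  b_3=3 ≤ 3
  b_4=4 ≤ 4
  b_5=5 ≤ 5
  b_6=5 ≤ 6
  b_7=6 ≤ 7
  b_8=7 ≤ 8
  b_9=8 ≤ 9
All bounds hold ⇒ YES

YES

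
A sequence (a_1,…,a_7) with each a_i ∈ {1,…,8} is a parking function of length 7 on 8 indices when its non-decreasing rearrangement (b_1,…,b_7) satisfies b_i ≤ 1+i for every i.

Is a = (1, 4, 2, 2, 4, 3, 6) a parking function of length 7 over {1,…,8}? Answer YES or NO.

YES

Sorted: b = (1, 2, 2, 3, 4, 4, 6).
  b_1=1 ≤ 2
  b_2=2 ≤ 3
  b_3=2 ≤ 4
  b_4=3 ≤ 5
  b_5=4 ≤ 6
  b_6=4 ≤ 7
  b_7=6 ≤ 8
All bounds hold ⇒ YES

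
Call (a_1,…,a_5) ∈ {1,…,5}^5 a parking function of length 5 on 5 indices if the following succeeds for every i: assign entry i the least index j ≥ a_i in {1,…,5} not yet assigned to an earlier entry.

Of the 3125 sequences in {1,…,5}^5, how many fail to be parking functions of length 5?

#PF = (6−5)·6^(5−1) = 1·1296 = 1296 (Pollak)
One tuple (4,2,1,4,4) → sorted (1,2,4,4,4): b_3=4>3, not a PF.
5^5 − 1296 = 3125 − 1296 = 1829

1829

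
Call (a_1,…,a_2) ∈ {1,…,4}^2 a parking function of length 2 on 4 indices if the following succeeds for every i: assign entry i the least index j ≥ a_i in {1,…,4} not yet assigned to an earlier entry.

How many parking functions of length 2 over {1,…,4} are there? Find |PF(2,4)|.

15

|PF| = (4−2+1)·(4+1)^(2−1) = 3 · 5 = 15 (Pollak)
One tuple (4,3) → sorted (3,4): b_i ≤ 2+i ∀i, a PF.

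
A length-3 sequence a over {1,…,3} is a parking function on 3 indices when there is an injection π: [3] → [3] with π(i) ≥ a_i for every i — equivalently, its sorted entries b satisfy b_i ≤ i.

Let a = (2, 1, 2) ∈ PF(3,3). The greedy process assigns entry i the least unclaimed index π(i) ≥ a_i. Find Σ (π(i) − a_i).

1

Σπ(i) = 1+…+3 = 6; Σa = 2+1+2 = 5; disp = 6−5 = 1.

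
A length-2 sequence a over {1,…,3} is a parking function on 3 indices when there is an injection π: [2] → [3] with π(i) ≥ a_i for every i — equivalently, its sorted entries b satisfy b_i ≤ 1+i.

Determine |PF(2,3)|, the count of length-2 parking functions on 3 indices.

|PF(2,3)| = 2·4^1 = 2 · 4 = 8 (Konheim–Weiss)
Check (1,1) → sorted (1,1): b_i ≤ 1+i ∀i, a PF.

8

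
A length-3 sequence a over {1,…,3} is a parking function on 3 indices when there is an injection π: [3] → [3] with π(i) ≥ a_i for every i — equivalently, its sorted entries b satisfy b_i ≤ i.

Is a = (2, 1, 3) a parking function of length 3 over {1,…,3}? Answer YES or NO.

Order a: b = (1, 2, 3).
  b_1=1 ≤ 1
  b_2=2 ≤ 2
  b_3=3 ≤ 3
All bounds hold ⇒ YES

YES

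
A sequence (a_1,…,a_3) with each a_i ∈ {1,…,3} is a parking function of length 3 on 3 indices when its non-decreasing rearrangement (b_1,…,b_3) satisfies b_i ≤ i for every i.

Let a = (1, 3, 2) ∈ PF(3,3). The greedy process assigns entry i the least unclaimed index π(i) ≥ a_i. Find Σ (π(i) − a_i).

0

Σπ = 6 ({1..3} each once); Σa = 1+3+2 = 6; disp = 6−6 = 0.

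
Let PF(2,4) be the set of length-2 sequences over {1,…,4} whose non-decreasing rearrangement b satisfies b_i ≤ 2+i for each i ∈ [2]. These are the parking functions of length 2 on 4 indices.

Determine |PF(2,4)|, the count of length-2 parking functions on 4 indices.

15

|PF| = (5−2)·5^(2−1) = 3×5 = 15 [KW]
E.g. (3,3) → sorted (3,3): b_i ≤ 2+i ∀i, a PF.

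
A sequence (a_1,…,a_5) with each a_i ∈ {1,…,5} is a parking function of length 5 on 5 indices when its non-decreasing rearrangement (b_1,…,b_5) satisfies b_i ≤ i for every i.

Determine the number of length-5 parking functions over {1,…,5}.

|PF(5,5)| = (6−5)·6^(5−1) = 1 · 1296 = 1296 (Pollak)
Example (1,2,3,1,1) → sorted (1,1,1,2,3): b_i ≤ i ∀i, a PF.

1296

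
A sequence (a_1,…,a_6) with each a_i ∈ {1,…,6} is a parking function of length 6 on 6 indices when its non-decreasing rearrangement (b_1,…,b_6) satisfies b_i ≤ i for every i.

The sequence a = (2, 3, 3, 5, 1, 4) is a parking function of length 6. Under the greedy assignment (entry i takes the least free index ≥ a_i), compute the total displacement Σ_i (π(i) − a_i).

Σπ(i) = 1+…+6 = 21; Σa = 2+3+3+5+1+4 = 18; disp = 21−18 = 3.

3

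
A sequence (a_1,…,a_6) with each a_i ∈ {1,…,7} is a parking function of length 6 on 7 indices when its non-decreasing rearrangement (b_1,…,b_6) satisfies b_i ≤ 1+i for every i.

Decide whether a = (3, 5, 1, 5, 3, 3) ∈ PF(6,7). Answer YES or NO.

Sorted: b = (1, 3, 3, 3, 5, 5).
  b_1=1 ≤ 2
  b_2=3 ≤ 3
  b_3=3 ≤ 4
  b_4=3 ≤ 5
  b_5=5 ≤ 6
  b_6=5 ≤ 7
All bounds hold ⇒ YES

YES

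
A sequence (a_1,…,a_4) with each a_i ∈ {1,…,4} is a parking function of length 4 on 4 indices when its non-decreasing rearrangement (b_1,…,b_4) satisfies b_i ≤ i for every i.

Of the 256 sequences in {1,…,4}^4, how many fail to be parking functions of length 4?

#PF = (5−4)·5^(4−1) = 1×125 = 125 (Konheim–Weiss)
Check (4,3,2,4) → sorted (2,3,4,4): b_1=2>1, not a PF.
So 256 − 125 = 131 fail.

131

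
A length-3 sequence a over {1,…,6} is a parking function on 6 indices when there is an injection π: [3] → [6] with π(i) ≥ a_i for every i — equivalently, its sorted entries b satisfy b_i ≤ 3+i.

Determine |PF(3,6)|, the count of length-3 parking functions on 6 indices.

|PF| = 4·7^2 = 4·49 = 196 [KW]
E.g. (4,2,4) → sorted (2,4,4): b_i ≤ 3+i ∀i, a PF.

196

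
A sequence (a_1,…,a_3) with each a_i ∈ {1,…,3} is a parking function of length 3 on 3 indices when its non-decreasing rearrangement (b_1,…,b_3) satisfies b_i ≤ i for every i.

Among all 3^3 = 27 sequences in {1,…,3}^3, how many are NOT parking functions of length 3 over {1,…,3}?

11

|PF| = (4−3)·4^(3−1) = 1·16 = 16
One tuple (1,3,3) → sorted (1,3,3): b_2=3>2, not a PF.
So 27 − 16 = 11 fail.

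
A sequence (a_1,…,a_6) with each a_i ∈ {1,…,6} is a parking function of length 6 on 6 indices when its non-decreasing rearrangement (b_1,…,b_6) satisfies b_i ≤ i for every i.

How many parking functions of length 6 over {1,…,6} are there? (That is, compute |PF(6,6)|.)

16807

|PF| = (7−6)·7^(6−1) = 1·16807 = 16807 [KW]
One tuple (5,3,1,2,2,2) → sorted (1,2,2,2,3,5): b_i ≤ i ∀i, a PF.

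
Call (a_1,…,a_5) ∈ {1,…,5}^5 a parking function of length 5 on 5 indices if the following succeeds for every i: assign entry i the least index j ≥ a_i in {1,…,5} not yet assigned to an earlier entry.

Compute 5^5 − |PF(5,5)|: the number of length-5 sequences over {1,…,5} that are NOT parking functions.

#PF = (5−5+1)·(5+1)^(5−1) = 1×1296 = 1296 (Pollak)
E.g. (2,3,3,2,5) → sorted (2,2,3,3,5): b_1=2>1, not a PF.
So 3125 − 1296 = 1829 fail.

1829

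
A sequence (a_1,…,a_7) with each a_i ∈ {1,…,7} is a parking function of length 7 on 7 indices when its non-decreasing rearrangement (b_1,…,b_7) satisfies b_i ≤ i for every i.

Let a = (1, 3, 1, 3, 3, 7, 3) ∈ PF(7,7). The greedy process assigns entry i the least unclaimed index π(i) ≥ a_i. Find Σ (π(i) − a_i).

7

Σπ(i) = 1+…+7 = 28; Σa = 1+3+1+3+3+7+3 = 21; disp = 28−21 = 7.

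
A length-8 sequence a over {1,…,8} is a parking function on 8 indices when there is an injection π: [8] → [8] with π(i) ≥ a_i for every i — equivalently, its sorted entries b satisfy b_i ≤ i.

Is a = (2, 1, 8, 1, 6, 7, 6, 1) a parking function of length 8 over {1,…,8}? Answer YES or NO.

NO

Rearranged: b = (1, 1, 1, 2, 6, 6, 7, 8).
  b_1=1 ≤ 1
  b_2=1 ≤ 2
  b_3=1 ≤ 3
  b_4=2 ≤ 4
  b_5=6 > 5
  fails at i=5 ⇒ NO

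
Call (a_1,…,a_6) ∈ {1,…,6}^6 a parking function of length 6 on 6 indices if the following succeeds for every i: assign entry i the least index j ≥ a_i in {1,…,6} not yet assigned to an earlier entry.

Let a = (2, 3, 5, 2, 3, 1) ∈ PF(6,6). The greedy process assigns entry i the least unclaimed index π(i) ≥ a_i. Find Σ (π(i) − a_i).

5

Σπ = 6·7/2 = 21 (π permutes [6]); Σa = 2+3+5+2+3+1 = 16; disp = 21−16 = 5.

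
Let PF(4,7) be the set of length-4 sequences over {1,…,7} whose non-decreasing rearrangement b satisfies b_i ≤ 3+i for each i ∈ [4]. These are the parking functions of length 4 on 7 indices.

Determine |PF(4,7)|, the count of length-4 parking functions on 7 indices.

|PF| = (7−4+1)·(7+1)^(4−1) = 4×512 = 2048 [KW]
Example (1,1,2,6) → sorted (1,1,2,6): b_i ≤ 3+i ∀i, a PF.

2048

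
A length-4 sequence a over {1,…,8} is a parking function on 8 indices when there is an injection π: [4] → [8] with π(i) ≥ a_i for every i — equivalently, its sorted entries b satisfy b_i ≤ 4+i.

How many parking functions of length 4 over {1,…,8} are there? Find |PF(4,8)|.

#PF = (8−4+1)·(8+1)^(4−1) = 5×729 = 3645 [KW]
Example (3,5,2,1) → sorted (1,2,3,5): b_i ≤ 4+i ∀i, a PF.

3645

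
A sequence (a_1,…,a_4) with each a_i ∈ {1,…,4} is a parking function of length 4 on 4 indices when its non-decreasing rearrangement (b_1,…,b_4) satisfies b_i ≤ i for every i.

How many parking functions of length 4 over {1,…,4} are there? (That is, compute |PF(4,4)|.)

125

#PF = (4+1−4)·(4+1)^{4−1} = 1 · 125 = 125 (Pollak)
Check (3,1,3,2) → sorted (1,2,3,3): b_i ≤ i ∀i, a PF.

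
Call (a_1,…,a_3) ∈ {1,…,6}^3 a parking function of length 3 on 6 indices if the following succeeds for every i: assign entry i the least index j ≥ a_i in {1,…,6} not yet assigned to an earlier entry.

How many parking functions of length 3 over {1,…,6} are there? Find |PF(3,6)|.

196

|PF(3,6)| = 4·7^2 = 4×49 = 196 (Konheim–Weiss)
One tuple (5,3,2) → sorted (2,3,5): b_i ≤ 3+i ∀i, a PF.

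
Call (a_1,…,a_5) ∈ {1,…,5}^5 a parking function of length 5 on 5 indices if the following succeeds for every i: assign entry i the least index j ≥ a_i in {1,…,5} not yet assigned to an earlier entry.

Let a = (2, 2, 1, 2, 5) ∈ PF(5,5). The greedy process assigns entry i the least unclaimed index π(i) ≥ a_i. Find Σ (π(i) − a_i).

3

Σπ(i) = 1+…+5 = 15; Σa = 2+2+1+2+5 = 12; disp = 15−12 = 3.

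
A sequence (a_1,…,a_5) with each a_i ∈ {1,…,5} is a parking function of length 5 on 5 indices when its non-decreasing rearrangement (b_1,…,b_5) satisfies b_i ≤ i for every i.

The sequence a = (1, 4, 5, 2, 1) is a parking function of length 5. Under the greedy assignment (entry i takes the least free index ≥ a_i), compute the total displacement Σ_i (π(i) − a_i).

2

Σπ = 15 ({1..5} each once); Σa = 1+4+5+2+1 = 13; disp = 15−13 = 2.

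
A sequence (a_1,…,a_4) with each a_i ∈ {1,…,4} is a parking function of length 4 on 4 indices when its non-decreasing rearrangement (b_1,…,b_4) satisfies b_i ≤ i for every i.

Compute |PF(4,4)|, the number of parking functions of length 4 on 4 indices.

#PF = 1·5^3 = 1·125 = 125 (Konheim–Weiss)
E.g. (3,2,3,1) → sorted (1,2,3,3): b_i ≤ i ∀i, a PF.

125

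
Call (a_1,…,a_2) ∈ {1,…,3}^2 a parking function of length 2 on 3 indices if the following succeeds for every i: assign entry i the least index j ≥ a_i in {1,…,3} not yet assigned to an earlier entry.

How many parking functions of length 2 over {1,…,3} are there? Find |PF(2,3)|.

8

#PF = (3+1−2)·(3+1)^{2−1} = 2 · 4 = 8 [KW]
Example (2,3) → sorted (2,3): b_i ≤ 1+i ∀i, a PF.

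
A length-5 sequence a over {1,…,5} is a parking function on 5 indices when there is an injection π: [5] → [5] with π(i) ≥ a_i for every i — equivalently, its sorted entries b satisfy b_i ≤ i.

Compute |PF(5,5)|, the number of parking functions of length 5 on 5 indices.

1296

#PF = (6−5)·6^(5−1) = 1 · 1296 = 1296
One tuple (1,2,5,1,4) → sorted (1,1,2,4,5): b_i ≤ i ∀i, a PF.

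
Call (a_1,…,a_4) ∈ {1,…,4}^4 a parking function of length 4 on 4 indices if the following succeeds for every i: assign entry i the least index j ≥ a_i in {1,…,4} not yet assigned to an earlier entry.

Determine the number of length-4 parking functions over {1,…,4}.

125

|PF(4,4)| = 1·5^3 = 1×125 = 125
One tuple (3,1,2,3) → sorted (1,2,3,3): b_i ≤ i ∀i, a PF.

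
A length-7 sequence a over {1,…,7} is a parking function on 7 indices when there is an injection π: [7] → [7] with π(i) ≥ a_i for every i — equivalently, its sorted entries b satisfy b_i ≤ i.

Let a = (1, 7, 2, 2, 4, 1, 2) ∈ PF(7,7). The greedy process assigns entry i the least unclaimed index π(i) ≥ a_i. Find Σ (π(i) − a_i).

9

Σπ = 7·8/2 = 28 (π permutes [7]); Σa = 1+7+2+2+4+1+2 = 19; disp = 28−19 = 9.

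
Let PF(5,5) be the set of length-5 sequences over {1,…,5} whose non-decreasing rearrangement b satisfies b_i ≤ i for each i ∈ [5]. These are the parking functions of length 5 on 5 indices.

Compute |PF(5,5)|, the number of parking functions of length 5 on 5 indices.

1296

Count = (5−5+1)·(5+1)^(5−1) = 1·1296 = 1296 (Pollak)
E.g. (1,1,4,3,2) → sorted (1,1,2,3,4): b_i ≤ i ∀i, a PF.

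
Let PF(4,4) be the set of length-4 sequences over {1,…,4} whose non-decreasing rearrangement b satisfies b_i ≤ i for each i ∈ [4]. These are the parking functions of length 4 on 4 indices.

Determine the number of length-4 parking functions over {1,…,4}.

|PF(4,4)| = 1·5^3 = 1×125 = 125 (Konheim–Weiss)
One tuple (1,2,3,2) → sorted (1,2,2,3): b_i ≤ i ∀i, a PF.

125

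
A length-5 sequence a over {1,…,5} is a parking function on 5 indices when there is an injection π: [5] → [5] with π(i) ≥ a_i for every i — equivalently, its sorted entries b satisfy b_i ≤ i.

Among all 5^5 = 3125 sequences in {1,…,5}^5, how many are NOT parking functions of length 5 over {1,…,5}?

|PF(5,5)| = 1·6^4 = 1 · 1296 = 1296 [KW]
Check (4,2,5,5,4) → sorted (2,4,4,5,5): b_1=2>1, not a PF.
So 3125 − 1296 = 1829 fail.

1829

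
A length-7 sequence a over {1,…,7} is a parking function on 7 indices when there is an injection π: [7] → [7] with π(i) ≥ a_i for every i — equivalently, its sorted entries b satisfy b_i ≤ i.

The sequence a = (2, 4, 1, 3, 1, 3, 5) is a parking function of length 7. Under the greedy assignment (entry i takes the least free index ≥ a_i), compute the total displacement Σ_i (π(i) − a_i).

9

Σπ = 28 ({1..7} each once); Σa = 2+4+1+3+1+3+5 = 19; disp = 28−19 = 9.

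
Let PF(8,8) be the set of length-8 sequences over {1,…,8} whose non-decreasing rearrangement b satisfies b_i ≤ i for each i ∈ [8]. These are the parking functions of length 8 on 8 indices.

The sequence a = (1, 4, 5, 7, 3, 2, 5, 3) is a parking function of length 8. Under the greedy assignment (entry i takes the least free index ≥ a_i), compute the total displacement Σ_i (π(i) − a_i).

Σπ = 36 ({1..8} each once); Σa = 1+4+5+7+3+2+5+3 = 30; disp = 36−30 = 6.

6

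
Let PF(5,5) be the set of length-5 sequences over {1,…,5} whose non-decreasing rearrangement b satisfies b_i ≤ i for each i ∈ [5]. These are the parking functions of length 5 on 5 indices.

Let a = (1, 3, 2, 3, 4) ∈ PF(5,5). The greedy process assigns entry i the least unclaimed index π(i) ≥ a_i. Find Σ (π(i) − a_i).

2

Σπ(i) = 1+…+5 = 15; Σa = 1+3+2+3+4 = 13; disp = 15−13 = 2.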